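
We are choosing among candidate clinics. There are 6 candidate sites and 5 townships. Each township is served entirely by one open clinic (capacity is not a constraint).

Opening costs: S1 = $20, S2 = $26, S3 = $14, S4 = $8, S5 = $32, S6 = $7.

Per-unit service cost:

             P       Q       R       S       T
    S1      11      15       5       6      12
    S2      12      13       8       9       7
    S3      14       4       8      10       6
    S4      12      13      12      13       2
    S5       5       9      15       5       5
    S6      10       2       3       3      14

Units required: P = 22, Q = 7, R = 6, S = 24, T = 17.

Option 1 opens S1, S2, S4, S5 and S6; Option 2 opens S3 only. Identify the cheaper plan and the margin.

Option 1: {S1, S2, S4, S5, S6}: P→S5 5·22=110, Q→S6 2·7=14, R→S6 3·6=18, S→S6 3·24=72, T→S4 2·17=34. Service 248; fixed 93; total 341.
Option 2: {S3}: P→S3 14·22=308, Q→S3 4·7=28, R→S3 8·6=48, S→S3 10·24=240, T→S3 6·17=102. Service 726; fixed 14; total 740.
Difference: |341 − 740| = 399.

Option 1 is cheaper by 399.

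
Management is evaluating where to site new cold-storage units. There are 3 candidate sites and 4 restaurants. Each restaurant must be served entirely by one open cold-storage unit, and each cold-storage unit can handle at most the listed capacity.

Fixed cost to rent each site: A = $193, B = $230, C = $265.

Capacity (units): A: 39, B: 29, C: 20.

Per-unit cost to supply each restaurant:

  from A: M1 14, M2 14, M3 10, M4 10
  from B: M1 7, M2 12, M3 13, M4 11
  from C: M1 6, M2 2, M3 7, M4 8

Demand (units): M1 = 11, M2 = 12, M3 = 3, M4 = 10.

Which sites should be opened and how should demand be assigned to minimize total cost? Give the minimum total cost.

Open {A}: M1→A 14·11=154, M2→A 14·12=168, M3→A 10·3=30, M4→A 10·10=100.
Loads: A carries 36/39. Service 452; fixed 193; total 645.
Next best feasible plan costs 727.

Minimum total cost: 645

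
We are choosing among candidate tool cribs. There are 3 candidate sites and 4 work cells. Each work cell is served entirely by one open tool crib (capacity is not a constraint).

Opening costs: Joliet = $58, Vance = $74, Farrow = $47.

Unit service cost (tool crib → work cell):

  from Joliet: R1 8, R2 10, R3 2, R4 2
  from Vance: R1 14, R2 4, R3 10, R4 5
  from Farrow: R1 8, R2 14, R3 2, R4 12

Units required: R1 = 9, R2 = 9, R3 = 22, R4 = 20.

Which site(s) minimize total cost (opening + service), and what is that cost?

For any fixed open set, each work cell goes to its cheapest open site; total = fixed + service.
{Joliet}: R1→Joliet 8·9=72, R2→Joliet 10·9=90, R3→Joliet 2·22=44, R4→Joliet 2·20=40. Service 246; fixed 58; total 304.
{Joliet, Vance}: service 192 + fixed 132 = 324
{Joliet, Farrow}: service 246 + fixed 105 = 351
{Joliet, Vance, Farrow}: service 192 + fixed 179 = 371
No other subset beats 304.

Open Joliet only; minimum total cost 304.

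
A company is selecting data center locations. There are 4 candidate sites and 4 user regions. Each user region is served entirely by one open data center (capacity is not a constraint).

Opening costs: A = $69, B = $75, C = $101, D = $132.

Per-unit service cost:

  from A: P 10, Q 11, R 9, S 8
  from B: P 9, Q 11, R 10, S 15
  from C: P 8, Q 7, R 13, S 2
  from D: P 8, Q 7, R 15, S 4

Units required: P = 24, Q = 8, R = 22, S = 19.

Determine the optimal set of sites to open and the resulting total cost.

For any fixed open set, each user region goes to its cheapest open site; total = fixed + service.
{A, C}: P→C 8·24=192, Q→C 7·8=56, R→A 9·22=198, S→C 2·19=38. Service 484; fixed 170; total 654.
{C}: service 572 + fixed 101 = 673
{B, C}: P→C 8·24=192, Q→C 7·8=56, R→B 10·22=220, S→C 2·19=38. Service 506; fixed 176; total 682.
{A, B, C, D}: service 484 + fixed 377 = 861
No other subset beats 654.

Open A and C; minimum total cost 654.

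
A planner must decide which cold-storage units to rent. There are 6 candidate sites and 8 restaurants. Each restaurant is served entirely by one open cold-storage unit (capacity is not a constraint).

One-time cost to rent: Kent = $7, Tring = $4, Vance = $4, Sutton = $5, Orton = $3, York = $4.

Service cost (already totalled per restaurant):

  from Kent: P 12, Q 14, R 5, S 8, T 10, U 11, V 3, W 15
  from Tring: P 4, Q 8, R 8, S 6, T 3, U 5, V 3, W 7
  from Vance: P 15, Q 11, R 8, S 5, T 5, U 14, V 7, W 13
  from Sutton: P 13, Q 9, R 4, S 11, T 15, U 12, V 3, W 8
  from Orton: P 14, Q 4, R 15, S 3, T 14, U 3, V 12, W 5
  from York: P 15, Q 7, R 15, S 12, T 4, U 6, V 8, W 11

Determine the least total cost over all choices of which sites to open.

Minimum total cost: 40

For any fixed open set, each restaurant goes to its cheapest open site; total = fixed + service.
{Tring, Orton}: P→Tring 4, Q→Orton 4, R→Tring 8, S→Orton 3, T→Tring 3, U→Orton 3, V→Tring 3, W→Orton 5. Service 33; fixed 7; total 40.
{Tring, Sutton, Orton}: service 29 + fixed 12 = 41
{Kent, Tring, Orton}: service 30 + fixed 14 = 44
{Kent, Tring, Vance, Sutton, Orton, York}: service 29 + fixed 27 = 56
No other subset beats 40.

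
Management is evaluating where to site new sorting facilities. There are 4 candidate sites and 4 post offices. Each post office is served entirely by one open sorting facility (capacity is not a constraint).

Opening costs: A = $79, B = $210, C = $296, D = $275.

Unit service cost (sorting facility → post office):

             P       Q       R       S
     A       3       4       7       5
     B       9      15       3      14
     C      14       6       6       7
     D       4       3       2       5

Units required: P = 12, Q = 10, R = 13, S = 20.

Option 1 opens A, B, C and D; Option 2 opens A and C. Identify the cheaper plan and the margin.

Option 1: {A, B, C, D}: P→A 3·12=36, Q→D 3·10=30, R→D 2·13=26, S→A 5·20=100. Service 192; fixed 860; total 1052.
Option 2: {A, C}: P→A 3·12=36, Q→A 4·10=40, R→C 6·13=78, S→A 5·20=100. Service 254; fixed 375; total 629.
Difference: |1052 − 629| = 423.

Option 2 is cheaper by 423.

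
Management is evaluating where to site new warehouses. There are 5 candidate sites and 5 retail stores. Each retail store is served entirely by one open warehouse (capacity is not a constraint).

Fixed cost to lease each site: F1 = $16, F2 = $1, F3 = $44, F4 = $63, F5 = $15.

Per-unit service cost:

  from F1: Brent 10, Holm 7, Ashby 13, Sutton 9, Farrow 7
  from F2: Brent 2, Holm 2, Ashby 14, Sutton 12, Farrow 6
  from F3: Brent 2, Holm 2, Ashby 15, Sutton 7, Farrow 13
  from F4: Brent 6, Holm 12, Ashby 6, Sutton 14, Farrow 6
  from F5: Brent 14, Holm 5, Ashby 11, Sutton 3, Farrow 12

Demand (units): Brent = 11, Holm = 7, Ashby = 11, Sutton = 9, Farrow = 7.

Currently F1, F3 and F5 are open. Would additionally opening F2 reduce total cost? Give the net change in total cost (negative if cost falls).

Yes — net change −6 (cost falls by 6).

Current service cost with {F1, F3, F5}: 233.
Adding F2: each retail store re-picks its cheapest; new service cost 226, saving 7.
Extra fixed cost: 1. Net change = 1 − 7 = -6.
(Totals: 308 → 302.)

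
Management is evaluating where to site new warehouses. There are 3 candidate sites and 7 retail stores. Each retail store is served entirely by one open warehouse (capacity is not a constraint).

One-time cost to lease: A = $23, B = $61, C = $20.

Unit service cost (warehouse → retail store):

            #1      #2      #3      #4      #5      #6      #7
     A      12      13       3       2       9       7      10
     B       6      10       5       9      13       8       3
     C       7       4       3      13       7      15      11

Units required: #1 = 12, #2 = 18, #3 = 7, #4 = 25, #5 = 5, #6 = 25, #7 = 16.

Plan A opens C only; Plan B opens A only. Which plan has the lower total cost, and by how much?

Plan A: {C}: #1→C 7·12=84, #2→C 4·18=72, #3→C 3·7=21, #4→C 13·25=325, #5→C 7·5=35, #6→C 15·25=375, #7→C 11·16=176. Service 1088; fixed 20; total 1108.
Plan B: {A}: #1→A 12·12=144, #2→A 13·18=234, #3→A 3·7=21, #4→A 2·25=50, #5→A 9·5=45, #6→A 7·25=175, #7→A 10·16=160. Service 829; fixed 23; total 852.
Difference: |1108 − 852| = 256.

Plan B is cheaper by 256.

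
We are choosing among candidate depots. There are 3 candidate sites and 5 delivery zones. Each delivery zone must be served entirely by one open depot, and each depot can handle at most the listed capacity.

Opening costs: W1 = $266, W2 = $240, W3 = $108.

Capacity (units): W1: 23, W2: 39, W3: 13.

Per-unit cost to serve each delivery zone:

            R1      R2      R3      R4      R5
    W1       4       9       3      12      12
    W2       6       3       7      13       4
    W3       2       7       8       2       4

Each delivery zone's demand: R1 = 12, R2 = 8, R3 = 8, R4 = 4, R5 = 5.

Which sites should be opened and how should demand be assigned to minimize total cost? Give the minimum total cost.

Open {W2}: R1→W2 6·12=72, R2→W2 3·8=24, R3→W2 7·8=56, R4→W2 13·4=52, R5→W2 4·5=20.
Loads: W2 carries 37/39. Service 224; fixed 240; total 464.
Next best feasible plan costs 524.

Minimum total cost: 464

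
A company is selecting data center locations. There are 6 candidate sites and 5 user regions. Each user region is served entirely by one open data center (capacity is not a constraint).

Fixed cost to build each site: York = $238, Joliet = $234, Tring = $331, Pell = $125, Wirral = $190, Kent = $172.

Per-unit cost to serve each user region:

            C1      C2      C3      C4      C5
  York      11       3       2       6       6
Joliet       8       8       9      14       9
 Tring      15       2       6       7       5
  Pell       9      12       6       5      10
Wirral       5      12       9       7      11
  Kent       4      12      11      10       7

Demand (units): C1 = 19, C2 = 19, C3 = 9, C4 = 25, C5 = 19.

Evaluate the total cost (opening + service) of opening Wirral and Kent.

Total cost: 1055

Each user region is assigned to its cheapest site among the open ones.
{Wirral, Kent}: C1→Kent 4·19=76, C2→Wirral 12·19=228, C3→Wirral 9·9=81, C4→Wirral 7·25=175, C5→Kent 7·19=133. Service 693; fixed 362; total 1055.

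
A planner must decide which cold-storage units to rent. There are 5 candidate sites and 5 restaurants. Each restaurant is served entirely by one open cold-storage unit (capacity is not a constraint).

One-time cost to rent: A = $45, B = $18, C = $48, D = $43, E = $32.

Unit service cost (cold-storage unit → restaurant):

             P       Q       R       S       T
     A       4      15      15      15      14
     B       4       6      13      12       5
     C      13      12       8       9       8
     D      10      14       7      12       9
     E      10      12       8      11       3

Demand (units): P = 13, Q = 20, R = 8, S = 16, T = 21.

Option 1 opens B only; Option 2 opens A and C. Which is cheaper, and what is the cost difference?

Option 1 is cheaper by 170.

Option 1: {B}: P→B 4·13=52, Q→B 6·20=120, R→B 13·8=104, S→B 12·16=192, T→B 5·21=105. Service 573; fixed 18; total 591.
Option 2: {A, C}: P→A 4·13=52, Q→C 12·20=240, R→C 8·8=64, S→C 9·16=144, T→C 8·21=168. Service 668; fixed 93; total 761.
Difference: |591 − 761| = 170.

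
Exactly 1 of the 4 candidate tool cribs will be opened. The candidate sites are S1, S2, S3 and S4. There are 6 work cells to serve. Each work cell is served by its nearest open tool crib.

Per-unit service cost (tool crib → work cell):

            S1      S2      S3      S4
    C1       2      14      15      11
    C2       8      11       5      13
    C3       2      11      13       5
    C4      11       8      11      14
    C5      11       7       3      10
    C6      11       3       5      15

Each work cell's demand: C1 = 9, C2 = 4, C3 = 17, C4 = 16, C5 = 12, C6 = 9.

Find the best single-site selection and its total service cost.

Choose S1 only; total service cost 491.

With exactly 1 open, each work cell uses its cheapest among the chosen.
{S1}: C1→S1 2·9=18, C2→S1 8·4=32, C3→S1 2·17=34, C4→S1 11·16=176, C5→S1 11·12=132, C6→S1 11·9=99. Service cost 491.
{S2}: service cost 596
{S3}: service cost 633
Among all 4 size-1 choices, {S1} is lowest.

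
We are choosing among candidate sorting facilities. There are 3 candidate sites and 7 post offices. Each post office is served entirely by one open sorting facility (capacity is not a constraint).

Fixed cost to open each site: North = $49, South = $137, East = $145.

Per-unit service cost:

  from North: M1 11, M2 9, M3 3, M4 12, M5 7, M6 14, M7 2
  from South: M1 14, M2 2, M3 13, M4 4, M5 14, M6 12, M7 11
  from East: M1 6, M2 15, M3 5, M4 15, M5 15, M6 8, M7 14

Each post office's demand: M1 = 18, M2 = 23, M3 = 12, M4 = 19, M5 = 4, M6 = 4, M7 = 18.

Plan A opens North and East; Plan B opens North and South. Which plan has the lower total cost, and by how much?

Plan B is cheaper by 215.

Plan A: {North, East}: M1→East 6·18=108, M2→North 9·23=207, M3→North 3·12=36, M4→North 12·19=228, M5→North 7·4=28, M6→East 8·4=32, M7→North 2·18=36. Service 675; fixed 194; total 869.
Plan B: {North, South}: M1→North 11·18=198, M2→South 2·23=46, M3→North 3·12=36, M4→South 4·19=76, M5→North 7·4=28, M6→South 12·4=48, M7→North 2·18=36. Service 468; fixed 186; total 654.
Difference: |869 − 654| = 215.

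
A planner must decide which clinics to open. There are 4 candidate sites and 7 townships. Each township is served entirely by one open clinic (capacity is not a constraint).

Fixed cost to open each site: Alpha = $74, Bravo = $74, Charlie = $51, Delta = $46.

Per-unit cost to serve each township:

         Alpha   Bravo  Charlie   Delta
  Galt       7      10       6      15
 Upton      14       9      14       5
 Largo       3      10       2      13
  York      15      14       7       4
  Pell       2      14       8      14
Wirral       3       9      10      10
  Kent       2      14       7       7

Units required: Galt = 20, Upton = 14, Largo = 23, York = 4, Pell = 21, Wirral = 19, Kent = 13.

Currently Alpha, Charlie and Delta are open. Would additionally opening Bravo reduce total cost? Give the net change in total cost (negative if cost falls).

Current service cost with {Alpha, Charlie, Delta}: 377.
Adding Bravo: each township re-picks its cheapest; new service cost 377, saving 0.
Extra fixed cost: 74. Net change = 74 − 0 = 74.
(Totals: 548 → 622.)

No — net change +74 (cost rises by 74).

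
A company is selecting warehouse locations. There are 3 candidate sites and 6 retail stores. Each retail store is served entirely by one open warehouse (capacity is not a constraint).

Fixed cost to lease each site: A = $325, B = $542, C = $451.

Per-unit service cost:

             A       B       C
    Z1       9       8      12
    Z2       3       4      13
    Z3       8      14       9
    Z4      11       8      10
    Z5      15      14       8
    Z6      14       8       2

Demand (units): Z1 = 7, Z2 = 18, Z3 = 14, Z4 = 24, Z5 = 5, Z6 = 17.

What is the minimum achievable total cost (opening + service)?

Minimum total cost: 1131

For any fixed open set, each retail store goes to its cheapest open site; total = fixed + service.
{A}: Z1→A 9·7=63, Z2→A 3·18=54, Z3→A 8·14=112, Z4→A 11·24=264, Z5→A 15·5=75, Z6→A 14·17=238. Service 806; fixed 325; total 1131.
{C}: service 758 + fixed 451 = 1209
{B}: Z1→B 8·7=56, Z2→B 4·18=72, Z3→B 14·14=196, Z4→B 8·24=192, Z5→B 14·5=70, Z6→B 8·17=136. Service 722; fixed 542; total 1264.
{A, B, C}: Z1→B 8·7=56, Z2→A 3·18=54, Z3→A 8·14=112, Z4→B 8·24=192, Z5→C 8·5=40, Z6→C 2·17=34. Service 488; fixed 1318; total 1806.
No other subset beats 1131.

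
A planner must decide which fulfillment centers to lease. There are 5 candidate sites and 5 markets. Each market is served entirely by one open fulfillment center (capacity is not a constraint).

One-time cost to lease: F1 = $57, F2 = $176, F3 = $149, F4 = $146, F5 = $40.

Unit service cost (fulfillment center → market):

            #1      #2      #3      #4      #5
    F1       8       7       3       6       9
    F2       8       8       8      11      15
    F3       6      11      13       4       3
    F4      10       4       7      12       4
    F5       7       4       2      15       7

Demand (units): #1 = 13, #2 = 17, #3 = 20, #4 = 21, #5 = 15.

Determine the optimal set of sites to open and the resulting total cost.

Open F3 and F5; minimum total cost 504.

For any fixed open set, each market goes to its cheapest open site; total = fixed + service.
{F3, F5}: #1→F3 6·13=78, #2→F5 4·17=68, #3→F5 2·20=40, #4→F3 4·21=84, #5→F3 3·15=45. Service 315; fixed 189; total 504.
{F1, F5}: service 430 + fixed 97 = 527
{F1, F3, F5}: service 315 + fixed 246 = 561
{F1, F2, F3, F4, F5}: service 315 + fixed 568 = 883
No other subset beats 504.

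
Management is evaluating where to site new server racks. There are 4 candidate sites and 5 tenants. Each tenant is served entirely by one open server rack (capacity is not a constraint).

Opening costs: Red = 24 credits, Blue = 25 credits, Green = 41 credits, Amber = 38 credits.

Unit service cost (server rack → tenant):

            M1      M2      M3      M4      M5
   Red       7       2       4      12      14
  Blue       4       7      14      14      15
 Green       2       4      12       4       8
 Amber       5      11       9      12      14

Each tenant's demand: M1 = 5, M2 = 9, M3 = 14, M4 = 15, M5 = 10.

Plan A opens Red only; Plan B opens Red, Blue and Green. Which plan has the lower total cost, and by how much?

Plan B is cheaper by 139.

Plan A: {Red}: M1→Red 7·5=35, M2→Red 2·9=18, M3→Red 4·14=56, M4→Red 12·15=180, M5→Red 14·10=140. Service 429; fixed 24; total 453.
Plan B: {Red, Blue, Green}: M1→Green 2·5=10, M2→Red 2·9=18, M3→Red 4·14=56, M4→Green 4·15=60, M5→Green 8·10=80. Service 224; fixed 90; total 314.
Difference: |453 − 314| = 139.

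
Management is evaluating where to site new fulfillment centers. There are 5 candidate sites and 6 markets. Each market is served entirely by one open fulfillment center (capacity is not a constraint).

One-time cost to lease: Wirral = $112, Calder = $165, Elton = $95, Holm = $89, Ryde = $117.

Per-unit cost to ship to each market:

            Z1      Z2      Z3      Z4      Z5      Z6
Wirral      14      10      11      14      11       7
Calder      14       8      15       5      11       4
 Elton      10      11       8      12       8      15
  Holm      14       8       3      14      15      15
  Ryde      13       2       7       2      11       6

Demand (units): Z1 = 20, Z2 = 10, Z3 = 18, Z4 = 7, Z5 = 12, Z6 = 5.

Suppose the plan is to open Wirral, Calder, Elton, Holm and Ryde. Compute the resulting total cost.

Each market is assigned to its cheapest site among the open ones.
{Wirral, Calder, Elton, Holm, Ryde}: Z1→Elton 10·20=200, Z2→Ryde 2·10=20, Z3→Holm 3·18=54, Z4→Ryde 2·7=14, Z5→Elton 8·12=96, Z6→Calder 4·5=20. Service 404; fixed 578; total 982.

Total cost: 982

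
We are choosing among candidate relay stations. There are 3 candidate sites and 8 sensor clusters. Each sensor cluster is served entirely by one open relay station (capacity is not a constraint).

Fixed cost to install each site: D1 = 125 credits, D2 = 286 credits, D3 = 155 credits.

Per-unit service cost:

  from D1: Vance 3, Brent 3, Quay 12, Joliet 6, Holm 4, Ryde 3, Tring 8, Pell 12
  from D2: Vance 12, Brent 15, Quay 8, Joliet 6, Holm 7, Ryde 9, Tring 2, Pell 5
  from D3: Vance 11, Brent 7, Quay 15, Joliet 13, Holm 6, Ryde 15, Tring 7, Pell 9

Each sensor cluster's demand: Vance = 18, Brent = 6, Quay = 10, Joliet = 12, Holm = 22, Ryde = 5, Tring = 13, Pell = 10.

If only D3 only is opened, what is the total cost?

Each sensor cluster is assigned to its cheapest site among the open ones.
{D3}: Vance→D3 11·18=198, Brent→D3 7·6=42, Quay→D3 15·10=150, Joliet→D3 13·12=156, Holm→D3 6·22=132, Ryde→D3 15·5=75, Tring→D3 7·13=91, Pell→D3 9·10=90. Service 934; fixed 155; total 1089.

Total cost: 1089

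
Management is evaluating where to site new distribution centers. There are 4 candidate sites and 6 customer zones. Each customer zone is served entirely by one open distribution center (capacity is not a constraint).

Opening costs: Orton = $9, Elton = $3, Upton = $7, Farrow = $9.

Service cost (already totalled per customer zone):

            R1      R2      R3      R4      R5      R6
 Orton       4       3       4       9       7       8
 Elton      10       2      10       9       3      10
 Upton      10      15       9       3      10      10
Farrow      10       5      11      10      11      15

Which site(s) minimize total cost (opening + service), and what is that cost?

Open Orton and Elton; minimum total cost 42.

For any fixed open set, each customer zone goes to its cheapest open site; total = fixed + service.
{Orton, Elton}: R1→Orton 4, R2→Elton 2, R3→Orton 4, R4→Orton 9, R5→Elton 3, R6→Orton 8. Service 30; fixed 12; total 42.
{Orton, Elton, Upton}: R1→Orton 4, R2→Elton 2, R3→Orton 4, R4→Upton 3, R5→Elton 3, R6→Orton 8. Service 24; fixed 19; total 43.
{Orton}: R1→Orton 4, R2→Orton 3, R3→Orton 4, R4→Orton 9, R5→Orton 7, R6→Orton 8. Service 35; fixed 9; total 44.
{Orton, Elton, Upton, Farrow}: R1→Orton 4, R2→Elton 2, R3→Orton 4, R4→Upton 3, R5→Elton 3, R6→Orton 8. Service 24; fixed 28; total 52.
No other subset beats 42.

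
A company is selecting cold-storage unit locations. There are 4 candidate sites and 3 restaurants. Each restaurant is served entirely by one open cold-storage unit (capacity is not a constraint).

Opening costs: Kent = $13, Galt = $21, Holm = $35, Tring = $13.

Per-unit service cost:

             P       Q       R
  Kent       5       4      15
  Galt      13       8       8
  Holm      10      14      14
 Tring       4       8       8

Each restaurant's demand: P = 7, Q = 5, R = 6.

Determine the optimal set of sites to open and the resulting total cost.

Open Kent and Tring; minimum total cost 122.

For any fixed open set, each restaurant goes to its cheapest open site; total = fixed + service.
{Kent, Tring}: P→Tring 4·7=28, Q→Kent 4·5=20, R→Tring 8·6=48. Service 96; fixed 26; total 122.
{Tring}: P→Tring 4·7=28, Q→Tring 8·5=40, R→Tring 8·6=48. Service 116; fixed 13; total 129.
{Kent, Galt}: service 103 + fixed 34 = 137
{Kent, Galt, Holm, Tring}: service 96 + fixed 82 = 178
No other subset beats 122.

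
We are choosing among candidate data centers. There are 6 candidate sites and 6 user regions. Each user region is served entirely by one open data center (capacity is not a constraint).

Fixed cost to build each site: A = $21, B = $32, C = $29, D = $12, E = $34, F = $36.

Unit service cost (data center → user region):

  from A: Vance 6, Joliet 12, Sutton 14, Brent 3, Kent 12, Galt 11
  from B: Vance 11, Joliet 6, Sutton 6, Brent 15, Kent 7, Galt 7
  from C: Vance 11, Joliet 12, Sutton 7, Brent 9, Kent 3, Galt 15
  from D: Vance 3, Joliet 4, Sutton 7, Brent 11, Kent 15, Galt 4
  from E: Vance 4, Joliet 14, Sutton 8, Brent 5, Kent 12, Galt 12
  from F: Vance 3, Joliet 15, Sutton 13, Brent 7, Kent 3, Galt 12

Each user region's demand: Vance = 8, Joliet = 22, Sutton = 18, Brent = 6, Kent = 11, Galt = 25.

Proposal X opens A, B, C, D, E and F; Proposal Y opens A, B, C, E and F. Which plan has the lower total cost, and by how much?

Proposal X: {A, B, C, D, E, F}: Vance→D 3·8=24, Joliet→D 4·22=88, Sutton→B 6·18=108, Brent→A 3·6=18, Kent→C 3·11=33, Galt→D 4·25=100. Service 371; fixed 164; total 535.
Proposal Y: {A, B, C, E, F}: Vance→F 3·8=24, Joliet→B 6·22=132, Sutton→B 6·18=108, Brent→A 3·6=18, Kent→C 3·11=33, Galt→B 7·25=175. Service 490; fixed 152; total 642.
Difference: |535 − 642| = 107.

Proposal X is cheaper by 107.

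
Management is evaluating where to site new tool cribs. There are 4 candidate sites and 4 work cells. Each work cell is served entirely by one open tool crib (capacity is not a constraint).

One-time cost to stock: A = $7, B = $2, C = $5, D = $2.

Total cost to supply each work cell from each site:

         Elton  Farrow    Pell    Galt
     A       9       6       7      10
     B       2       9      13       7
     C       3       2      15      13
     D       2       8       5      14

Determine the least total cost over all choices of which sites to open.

For any fixed open set, each work cell goes to its cheapest open site; total = fixed + service.
{B, C, D}: Elton→B 2, Farrow→C 2, Pell→D 5, Galt→B 7. Service 16; fixed 9; total 25.
{B, D}: service 22 + fixed 4 = 26
{C, D}: service 22 + fixed 7 = 29
{A, B, C, D}: service 16 + fixed 16 = 32
No other subset beats 25.

Minimum total cost: 25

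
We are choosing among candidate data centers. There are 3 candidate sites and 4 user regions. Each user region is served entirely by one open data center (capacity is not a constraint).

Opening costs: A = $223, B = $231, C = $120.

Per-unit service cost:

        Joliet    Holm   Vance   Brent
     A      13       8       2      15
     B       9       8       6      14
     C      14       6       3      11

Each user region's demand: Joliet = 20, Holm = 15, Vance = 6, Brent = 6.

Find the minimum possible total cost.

Minimum total cost: 574

For any fixed open set, each user region goes to its cheapest open site; total = fixed + service.
{C}: Joliet→C 14·20=280, Holm→C 6·15=90, Vance→C 3·6=18, Brent→C 11·6=66. Service 454; fixed 120; total 574.
{B}: service 420 + fixed 231 = 651
{A}: Joliet→A 13·20=260, Holm→A 8·15=120, Vance→A 2·6=12, Brent→A 15·6=90. Service 482; fixed 223; total 705.
{A, B, C}: service 348 + fixed 574 = 922
No other subset beats 574.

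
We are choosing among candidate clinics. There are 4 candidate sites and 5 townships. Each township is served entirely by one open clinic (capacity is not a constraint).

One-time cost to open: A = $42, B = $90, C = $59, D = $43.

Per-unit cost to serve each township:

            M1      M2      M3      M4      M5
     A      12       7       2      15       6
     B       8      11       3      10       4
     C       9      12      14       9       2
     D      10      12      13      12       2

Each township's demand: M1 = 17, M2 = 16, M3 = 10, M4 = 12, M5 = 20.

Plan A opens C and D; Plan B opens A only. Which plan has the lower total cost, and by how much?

Plan A: {C, D}: M1→C 9·17=153, M2→C 12·16=192, M3→D 13·10=130, M4→C 9·12=108, M5→C 2·20=40. Service 623; fixed 102; total 725.
Plan B: {A}: M1→A 12·17=204, M2→A 7·16=112, M3→A 2·10=20, M4→A 15·12=180, M5→A 6·20=120. Service 636; fixed 42; total 678.
Difference: |725 − 678| = 47.

Plan B is cheaper by 47.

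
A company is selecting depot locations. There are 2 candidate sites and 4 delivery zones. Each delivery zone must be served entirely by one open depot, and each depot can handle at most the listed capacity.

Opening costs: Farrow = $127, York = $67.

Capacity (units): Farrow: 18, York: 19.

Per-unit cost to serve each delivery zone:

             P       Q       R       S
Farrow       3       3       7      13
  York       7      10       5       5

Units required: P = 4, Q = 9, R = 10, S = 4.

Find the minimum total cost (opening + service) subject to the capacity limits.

Open {Farrow, York}: P→Farrow 3·4=12, Q→Farrow 3·9=27, R→York 5·10=50, S→York 5·4=20.
Loads: Farrow carries 13/18, York carries 14/19. Service 109; fixed 194; total 303.
Next best feasible plan costs 319.

Minimum total cost: 303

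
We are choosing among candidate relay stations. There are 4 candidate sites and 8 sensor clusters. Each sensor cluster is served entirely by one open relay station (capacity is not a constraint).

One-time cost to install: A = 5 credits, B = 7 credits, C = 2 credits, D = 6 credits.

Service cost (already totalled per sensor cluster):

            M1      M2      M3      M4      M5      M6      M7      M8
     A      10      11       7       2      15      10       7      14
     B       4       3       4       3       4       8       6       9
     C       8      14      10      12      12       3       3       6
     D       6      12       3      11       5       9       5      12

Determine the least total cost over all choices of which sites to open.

Minimum total cost: 39

For any fixed open set, each sensor cluster goes to its cheapest open site; total = fixed + service.
{B, C}: M1→B 4, M2→B 3, M3→B 4, M4→B 3, M5→B 4, M6→C 3, M7→C 3, M8→C 6. Service 30; fixed 9; total 39.
{A, B, C}: M1→B 4, M2→B 3, M3→B 4, M4→A 2, M5→B 4, M6→C 3, M7→C 3, M8→C 6. Service 29; fixed 14; total 43.
{B, C, D}: M1→B 4, M2→B 3, M3→D 3, M4→B 3, M5→B 4, M6→C 3, M7→C 3, M8→C 6. Service 29; fixed 15; total 44.
{A, B, C, D}: service 28 + fixed 20 = 48
No other subset beats 39.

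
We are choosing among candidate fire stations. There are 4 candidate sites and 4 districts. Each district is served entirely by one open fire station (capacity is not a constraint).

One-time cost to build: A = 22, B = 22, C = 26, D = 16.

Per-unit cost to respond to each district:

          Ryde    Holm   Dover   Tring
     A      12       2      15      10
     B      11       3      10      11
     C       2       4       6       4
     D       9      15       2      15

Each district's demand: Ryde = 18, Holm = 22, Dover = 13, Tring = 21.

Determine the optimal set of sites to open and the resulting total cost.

Open A, C and D; minimum total cost 254.

For any fixed open set, each district goes to its cheapest open site; total = fixed + service.
{A, C, D}: Ryde→C 2·18=36, Holm→A 2·22=44, Dover→D 2·13=26, Tring→C 4·21=84. Service 190; fixed 64; total 254.
{A, B, C, D}: service 190 + fixed 86 = 276
{B, C, D}: service 212 + fixed 64 = 276
{D}: Ryde→D 9·18=162, Holm→D 15·22=330, Dover→D 2·13=26, Tring→D 15·21=315. Service 833; fixed 16; total 849.
No other subset beats 254.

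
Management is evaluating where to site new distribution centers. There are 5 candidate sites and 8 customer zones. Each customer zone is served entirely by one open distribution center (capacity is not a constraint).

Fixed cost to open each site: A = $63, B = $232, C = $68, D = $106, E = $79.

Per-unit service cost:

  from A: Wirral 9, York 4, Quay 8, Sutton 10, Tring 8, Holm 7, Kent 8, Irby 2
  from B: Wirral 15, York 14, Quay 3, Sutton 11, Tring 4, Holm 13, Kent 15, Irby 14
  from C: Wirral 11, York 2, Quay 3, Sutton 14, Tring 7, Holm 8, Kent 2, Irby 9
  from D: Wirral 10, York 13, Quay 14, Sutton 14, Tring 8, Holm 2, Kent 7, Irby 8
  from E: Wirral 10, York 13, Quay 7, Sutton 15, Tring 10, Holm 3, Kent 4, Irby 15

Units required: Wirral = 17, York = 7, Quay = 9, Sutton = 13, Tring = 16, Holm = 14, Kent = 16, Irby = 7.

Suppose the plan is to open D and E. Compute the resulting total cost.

Total cost: 967

Each customer zone is assigned to its cheapest site among the open ones.
{D, E}: Wirral→D 10·17=170, York→D 13·7=91, Quay→E 7·9=63, Sutton→D 14·13=182, Tring→D 8·16=128, Holm→D 2·14=28, Kent→E 4·16=64, Irby→D 8·7=56. Service 782; fixed 185; total 967.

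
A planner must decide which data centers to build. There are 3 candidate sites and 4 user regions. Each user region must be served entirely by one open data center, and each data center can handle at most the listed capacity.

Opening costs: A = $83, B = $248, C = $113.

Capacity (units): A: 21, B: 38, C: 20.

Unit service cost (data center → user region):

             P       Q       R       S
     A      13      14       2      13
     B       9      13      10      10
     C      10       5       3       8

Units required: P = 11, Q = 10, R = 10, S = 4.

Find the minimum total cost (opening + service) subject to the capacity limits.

Minimum total cost: 441

Open {A, C}: P→A 13·11=143, Q→C 5·10=50, R→A 2·10=20, S→C 8·4=32.
Loads: A carries 21/21, C carries 14/20. Service 245; fixed 196; total 441.
Next best feasible plan costs 471.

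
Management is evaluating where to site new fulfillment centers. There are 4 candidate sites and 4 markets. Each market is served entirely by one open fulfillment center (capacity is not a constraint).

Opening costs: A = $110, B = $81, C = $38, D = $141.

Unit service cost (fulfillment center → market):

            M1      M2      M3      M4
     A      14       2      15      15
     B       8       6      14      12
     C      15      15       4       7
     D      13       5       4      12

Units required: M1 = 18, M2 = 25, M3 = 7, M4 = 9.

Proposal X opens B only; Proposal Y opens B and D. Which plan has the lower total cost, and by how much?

Proposal X: {B}: M1→B 8·18=144, M2→B 6·25=150, M3→B 14·7=98, M4→B 12·9=108. Service 500; fixed 81; total 581.
Proposal Y: {B, D}: M1→B 8·18=144, M2→D 5·25=125, M3→D 4·7=28, M4→B 12·9=108. Service 405; fixed 222; total 627.
Difference: |581 − 627| = 46.

Proposal X is cheaper by 46.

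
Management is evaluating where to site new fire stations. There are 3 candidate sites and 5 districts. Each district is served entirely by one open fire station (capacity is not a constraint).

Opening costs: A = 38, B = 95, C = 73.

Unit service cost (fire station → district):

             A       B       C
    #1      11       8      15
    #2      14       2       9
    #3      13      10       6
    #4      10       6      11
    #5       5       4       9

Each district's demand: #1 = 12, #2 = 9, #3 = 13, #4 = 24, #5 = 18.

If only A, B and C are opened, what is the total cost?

Total cost: 614

Each district is assigned to its cheapest site among the open ones.
{A, B, C}: #1→B 8·12=96, #2→B 2·9=18, #3→C 6·13=78, #4→B 6·24=144, #5→B 4·18=72. Service 408; fixed 206; total 614.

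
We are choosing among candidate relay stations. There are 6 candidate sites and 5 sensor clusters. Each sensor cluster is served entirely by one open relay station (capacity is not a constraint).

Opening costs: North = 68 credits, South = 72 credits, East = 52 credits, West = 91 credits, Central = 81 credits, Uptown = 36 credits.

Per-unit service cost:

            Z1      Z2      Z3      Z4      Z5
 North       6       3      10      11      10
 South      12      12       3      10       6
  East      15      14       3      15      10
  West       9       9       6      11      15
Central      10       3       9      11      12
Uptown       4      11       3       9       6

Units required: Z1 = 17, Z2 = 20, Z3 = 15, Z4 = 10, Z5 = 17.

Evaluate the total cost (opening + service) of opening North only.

Each sensor cluster is assigned to its cheapest site among the open ones.
{North}: Z1→North 6·17=102, Z2→North 3·20=60, Z3→North 10·15=150, Z4→North 11·10=110, Z5→North 10·17=170. Service 592; fixed 68; total 660.

Total cost: 660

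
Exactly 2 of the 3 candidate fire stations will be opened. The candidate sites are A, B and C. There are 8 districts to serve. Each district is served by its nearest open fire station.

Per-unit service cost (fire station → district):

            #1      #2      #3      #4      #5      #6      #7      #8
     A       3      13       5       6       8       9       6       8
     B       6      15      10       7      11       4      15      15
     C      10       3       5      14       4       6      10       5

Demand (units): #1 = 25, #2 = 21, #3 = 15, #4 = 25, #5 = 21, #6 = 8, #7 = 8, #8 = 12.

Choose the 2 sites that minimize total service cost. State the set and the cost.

With exactly 2 open, each district uses its cheapest among the chosen.
{A, C}: #1→A 3·25=75, #2→C 3·21=63, #3→A 5·15=75, #4→A 6·25=150, #5→C 4·21=84, #6→C 6·8=48, #7→A 6·8=48, #8→C 5·12=60. Service cost 603.
{B, C}: service cost 719
{A, B}: service cost 917
Among all 3 size-2 choices, {A, C} is lowest.

Choose A and C; total service cost 603.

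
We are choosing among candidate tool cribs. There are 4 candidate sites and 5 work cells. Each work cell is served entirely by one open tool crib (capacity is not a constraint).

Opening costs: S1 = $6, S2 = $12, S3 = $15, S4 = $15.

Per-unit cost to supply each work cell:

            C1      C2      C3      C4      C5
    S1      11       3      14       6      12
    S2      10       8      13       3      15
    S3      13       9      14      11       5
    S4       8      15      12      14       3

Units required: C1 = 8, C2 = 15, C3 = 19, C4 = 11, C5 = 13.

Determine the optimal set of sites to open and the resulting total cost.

Open S1, S2 and S4; minimum total cost 442.

For any fixed open set, each work cell goes to its cheapest open site; total = fixed + service.
{S1, S2, S4}: C1→S4 8·8=64, C2→S1 3·15=45, C3→S4 12·19=228, C4→S2 3·11=33, C5→S4 3·13=39. Service 409; fixed 33; total 442.
{S1, S2, S3, S4}: service 409 + fixed 48 = 457
{S1, S4}: service 442 + fixed 21 = 463
{S1}: service 621 + fixed 6 = 627
No other subset beats 442.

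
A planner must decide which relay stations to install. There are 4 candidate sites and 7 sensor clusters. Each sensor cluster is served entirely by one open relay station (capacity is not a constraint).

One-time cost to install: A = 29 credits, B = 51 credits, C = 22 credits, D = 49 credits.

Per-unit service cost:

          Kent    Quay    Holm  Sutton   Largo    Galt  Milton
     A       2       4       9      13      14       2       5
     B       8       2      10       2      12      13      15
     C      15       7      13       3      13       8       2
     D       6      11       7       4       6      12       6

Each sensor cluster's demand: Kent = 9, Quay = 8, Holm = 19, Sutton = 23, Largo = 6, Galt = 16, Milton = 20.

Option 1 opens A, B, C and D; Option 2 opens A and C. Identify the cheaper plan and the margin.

Option 1 is cheaper by 19.

Option 1: {A, B, C, D}: Kent→A 2·9=18, Quay→B 2·8=16, Holm→D 7·19=133, Sutton→B 2·23=46, Largo→D 6·6=36, Galt→A 2·16=32, Milton→C 2·20=40. Service 321; fixed 151; total 472.
Option 2: {A, C}: Kent→A 2·9=18, Quay→A 4·8=32, Holm→A 9·19=171, Sutton→C 3·23=69, Largo→C 13·6=78, Galt→A 2·16=32, Milton→C 2·20=40. Service 440; fixed 51; total 491.
Difference: |472 − 491| = 19.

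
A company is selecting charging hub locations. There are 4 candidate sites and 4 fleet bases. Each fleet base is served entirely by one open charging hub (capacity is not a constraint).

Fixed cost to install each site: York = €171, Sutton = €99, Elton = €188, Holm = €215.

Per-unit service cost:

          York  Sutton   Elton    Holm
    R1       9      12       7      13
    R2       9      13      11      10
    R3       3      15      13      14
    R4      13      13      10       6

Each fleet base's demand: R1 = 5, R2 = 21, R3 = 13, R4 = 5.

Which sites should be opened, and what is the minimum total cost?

For any fixed open set, each fleet base goes to its cheapest open site; total = fixed + service.
{York}: R1→York 9·5=45, R2→York 9·21=189, R3→York 3·13=39, R4→York 13·5=65. Service 338; fixed 171; total 509.
{York, Sutton}: service 338 + fixed 270 = 608
{York, Elton}: R1→Elton 7·5=35, R2→York 9·21=189, R3→York 3·13=39, R4→Elton 10·5=50. Service 313; fixed 359; total 672.
{York, Sutton, Elton, Holm}: R1→Elton 7·5=35, R2→York 9·21=189, R3→York 3·13=39, R4→Holm 6·5=30. Service 293; fixed 673; total 966.
No other subset beats 509.

Open York only; minimum total cost 509.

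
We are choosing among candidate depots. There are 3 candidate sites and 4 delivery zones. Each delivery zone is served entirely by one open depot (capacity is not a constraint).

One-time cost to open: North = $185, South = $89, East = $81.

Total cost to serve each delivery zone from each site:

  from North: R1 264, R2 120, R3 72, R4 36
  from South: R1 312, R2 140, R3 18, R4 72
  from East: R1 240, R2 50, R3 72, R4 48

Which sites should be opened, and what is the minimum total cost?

Open East only; minimum total cost 491.

For any fixed open set, each delivery zone goes to its cheapest open site; total = fixed + service.
{East}: R1→East 240, R2→East 50, R3→East 72, R4→East 48. Service 410; fixed 81; total 491.
{South, East}: R1→East 240, R2→East 50, R3→South 18, R4→East 48. Service 356; fixed 170; total 526.
{South}: service 542 + fixed 89 = 631
{North, South, East}: service 344 + fixed 355 = 699
(All 7 nonempty subsets were checked; East only is lowest.)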